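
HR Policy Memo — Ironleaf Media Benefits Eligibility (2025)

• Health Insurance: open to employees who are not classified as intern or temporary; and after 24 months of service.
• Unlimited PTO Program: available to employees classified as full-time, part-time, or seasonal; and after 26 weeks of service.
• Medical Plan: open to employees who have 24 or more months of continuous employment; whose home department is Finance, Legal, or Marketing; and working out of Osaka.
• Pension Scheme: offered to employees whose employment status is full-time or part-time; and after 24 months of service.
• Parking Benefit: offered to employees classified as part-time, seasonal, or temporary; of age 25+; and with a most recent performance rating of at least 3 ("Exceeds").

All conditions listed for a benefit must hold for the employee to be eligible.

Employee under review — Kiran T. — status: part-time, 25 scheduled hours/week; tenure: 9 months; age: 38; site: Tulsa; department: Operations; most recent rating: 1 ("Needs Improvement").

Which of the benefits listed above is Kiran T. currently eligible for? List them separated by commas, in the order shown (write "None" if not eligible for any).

Health Insurance — status part-time ✓ (not excluded); service 9 months < 24 months ✗ → not eligible.
Unlimited PTO Program — status part-time ✓; service 9 months ≥ 26 weeks (≈182 days) ✓ → eligible.
Medical Plan — service 9 months < 24 months ✗ → not eligible.
Pension Scheme — status part-time ✓; service 9 months < 24 months ✗ → not eligible.
Parking Benefit — status part-time ✓; age 38 ≥ 25 ✓; rating 1 < 3 ✗ → not eligible.

Unlimited PTO Program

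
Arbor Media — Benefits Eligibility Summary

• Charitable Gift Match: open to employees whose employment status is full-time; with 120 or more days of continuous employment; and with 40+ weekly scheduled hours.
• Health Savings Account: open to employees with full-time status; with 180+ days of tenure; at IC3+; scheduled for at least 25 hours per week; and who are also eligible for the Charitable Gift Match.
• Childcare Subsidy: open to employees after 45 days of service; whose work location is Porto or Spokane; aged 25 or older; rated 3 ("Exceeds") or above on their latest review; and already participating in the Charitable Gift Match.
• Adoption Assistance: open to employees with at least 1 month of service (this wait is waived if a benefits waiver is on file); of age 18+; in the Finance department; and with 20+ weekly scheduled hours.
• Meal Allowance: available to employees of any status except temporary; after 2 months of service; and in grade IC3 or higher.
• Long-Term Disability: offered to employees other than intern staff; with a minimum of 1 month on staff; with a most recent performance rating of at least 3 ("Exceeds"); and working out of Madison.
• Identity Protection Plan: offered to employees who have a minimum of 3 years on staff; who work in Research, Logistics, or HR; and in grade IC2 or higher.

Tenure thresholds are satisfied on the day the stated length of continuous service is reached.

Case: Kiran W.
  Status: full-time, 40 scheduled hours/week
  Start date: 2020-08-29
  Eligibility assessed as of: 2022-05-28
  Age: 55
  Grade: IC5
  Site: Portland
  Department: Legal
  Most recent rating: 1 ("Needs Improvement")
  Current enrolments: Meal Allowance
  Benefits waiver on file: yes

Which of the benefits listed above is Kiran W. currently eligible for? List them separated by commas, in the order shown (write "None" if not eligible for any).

Service from 2020-08-29 to 2022-05-28: 637 days.
Charitable Gift Match — status full-time ✓; service 637 days ≥ 120 days ✓; 40 hrs/wk ≥ 40 ✓ → eligible.
Health Savings Account — status full-time ✓; service 637 days ≥ 180 days ✓; grade IC5 ≥ IC3 ✓; 40 hrs/wk ≥ 25 ✓; eligible for Charitable Gift Match ✓ → eligible.
Childcare Subsidy — service 637 days ≥ 45 days ✓; site Portland ✗ (not Porto or Spokane) → not eligible.
Adoption Assistance — benefits waiver on file ✓; age 55 ≥ 18 ✓; dept Legal ✗ → not eligible.
Meal Allowance — status full-time ✓ (not excluded); service 637 days ≥ 2 months (≈60 days) ✓; grade IC5 ≥ IC3 ✓ → eligible.
Long-Term Disability — status full-time ✓ (not excluded); service 637 days ≥ 1 month (≈30 days) ✓; rating 1 < 3 ✗ → not eligible.
Identity Protection Plan — service 637 days < 3 years (≈1095 days) ✗ → not eligible.

Charitable Gift Match, Health Savings Account, Meal Allowance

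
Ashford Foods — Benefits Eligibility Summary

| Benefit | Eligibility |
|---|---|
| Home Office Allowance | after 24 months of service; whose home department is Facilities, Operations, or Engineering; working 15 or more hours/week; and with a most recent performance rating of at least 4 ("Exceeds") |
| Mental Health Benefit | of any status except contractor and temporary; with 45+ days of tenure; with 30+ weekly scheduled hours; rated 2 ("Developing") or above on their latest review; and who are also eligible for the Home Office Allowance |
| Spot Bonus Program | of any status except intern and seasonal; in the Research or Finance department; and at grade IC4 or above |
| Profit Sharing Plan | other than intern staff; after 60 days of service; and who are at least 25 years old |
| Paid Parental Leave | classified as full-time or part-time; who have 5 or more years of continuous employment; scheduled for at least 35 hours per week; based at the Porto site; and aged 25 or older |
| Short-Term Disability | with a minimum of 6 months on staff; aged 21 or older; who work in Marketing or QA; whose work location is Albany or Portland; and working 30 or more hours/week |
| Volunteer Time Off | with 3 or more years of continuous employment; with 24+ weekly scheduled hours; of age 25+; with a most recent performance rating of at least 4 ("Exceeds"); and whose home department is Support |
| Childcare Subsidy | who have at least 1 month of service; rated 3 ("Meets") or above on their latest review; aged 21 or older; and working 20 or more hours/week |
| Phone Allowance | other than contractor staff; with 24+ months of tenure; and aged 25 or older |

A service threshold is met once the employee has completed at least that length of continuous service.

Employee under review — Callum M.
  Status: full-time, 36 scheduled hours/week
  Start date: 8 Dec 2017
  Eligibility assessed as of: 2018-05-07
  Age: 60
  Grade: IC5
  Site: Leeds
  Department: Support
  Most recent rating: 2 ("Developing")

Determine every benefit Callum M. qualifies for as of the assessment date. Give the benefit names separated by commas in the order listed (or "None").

Service from 8 Dec 2017 to 2018-05-07: 150 days.
Home Office Allowance — service 150 days < 24 months (≈720 days) ✗ → not eligible.
Mental Health Benefit — status full-time ✓ (not excluded); service 150 days ≥ 45 days ✓; 36 hrs/wk ≥ 30 ✓; rating 2 ≥ 2 ✓; not eligible for Home Office Allowance ✗ → not eligible.
Spot Bonus Program — status full-time ✓ (not excluded); dept Support ✗ → not eligible.
Profit Sharing Plan — status full-time ✓ (not excluded); service 150 days ≥ 60 days ✓; age 60 ≥ 25 ✓ → eligible.
Paid Parental Leave — status full-time ✓; service 150 days < 5 years (≈1825 days) ✗ → not eligible.
Short-Term Disability — service 150 days < 6 months (≈180 days) ✗ → not eligible.
Volunteer Time Off — service 150 days < 3 years (≈1095 days) ✗ → not eligible.
Childcare Subsidy — service 150 days ≥ 1 month (≈30 days) ✓; rating 2 < 3 ✗ → not eligible.
Phone Allowance — status full-time ✓ (not excluded); service 150 days < 24 months (≈720 days) ✗ → not eligible.

Profit Sharing Plan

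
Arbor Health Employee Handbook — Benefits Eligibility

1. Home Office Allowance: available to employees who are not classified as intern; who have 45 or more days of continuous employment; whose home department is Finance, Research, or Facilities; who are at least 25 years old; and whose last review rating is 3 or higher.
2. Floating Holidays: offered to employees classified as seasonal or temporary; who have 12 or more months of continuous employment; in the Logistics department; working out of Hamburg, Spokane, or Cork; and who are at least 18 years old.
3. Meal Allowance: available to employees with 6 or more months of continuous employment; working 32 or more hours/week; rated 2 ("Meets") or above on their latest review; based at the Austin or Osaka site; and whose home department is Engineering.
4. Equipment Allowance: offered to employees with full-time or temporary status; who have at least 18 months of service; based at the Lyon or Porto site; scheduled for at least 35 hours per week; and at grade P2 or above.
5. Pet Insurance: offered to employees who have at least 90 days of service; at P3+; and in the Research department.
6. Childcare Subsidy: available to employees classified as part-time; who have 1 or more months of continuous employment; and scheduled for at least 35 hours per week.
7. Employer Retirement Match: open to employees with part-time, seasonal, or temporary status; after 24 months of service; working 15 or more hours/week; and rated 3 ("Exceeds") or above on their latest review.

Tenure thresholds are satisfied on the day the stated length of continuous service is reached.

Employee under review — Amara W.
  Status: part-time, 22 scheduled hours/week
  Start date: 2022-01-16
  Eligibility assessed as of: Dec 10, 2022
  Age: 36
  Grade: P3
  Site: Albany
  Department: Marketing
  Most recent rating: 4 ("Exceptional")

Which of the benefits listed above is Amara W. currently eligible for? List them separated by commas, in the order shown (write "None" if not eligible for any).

None

Service from 2022-01-16 to Dec 10, 2022: 328 days.
Home Office Allowance — status part-time ✓ (not excluded); service 328 days ≥ 45 days ✓; dept Marketing ✗ → not eligible.
Floating Holidays — status part-time ✗ (requires seasonal or temporary) → not eligible.
Meal Allowance — service 328 days ≥ 6 months (≈180 days) ✓; 22 hrs/wk < 32 ✗ → not eligible.
Equipment Allowance — status part-time ✗ (requires full-time or temporary) → not eligible.
Pet Insurance — service 328 days ≥ 90 days ✓; grade P3 ≥ P3 ✓; dept Marketing ✗ → not eligible.
Childcare Subsidy — status part-time ✓; service 328 days ≥ 1 month (≈30 days) ✓; 22 hrs/wk < 35 ✗ → not eligible.
Employer Retirement Match — status part-time ✓; service 328 days < 24 months (≈720 days) ✗ → not eligible.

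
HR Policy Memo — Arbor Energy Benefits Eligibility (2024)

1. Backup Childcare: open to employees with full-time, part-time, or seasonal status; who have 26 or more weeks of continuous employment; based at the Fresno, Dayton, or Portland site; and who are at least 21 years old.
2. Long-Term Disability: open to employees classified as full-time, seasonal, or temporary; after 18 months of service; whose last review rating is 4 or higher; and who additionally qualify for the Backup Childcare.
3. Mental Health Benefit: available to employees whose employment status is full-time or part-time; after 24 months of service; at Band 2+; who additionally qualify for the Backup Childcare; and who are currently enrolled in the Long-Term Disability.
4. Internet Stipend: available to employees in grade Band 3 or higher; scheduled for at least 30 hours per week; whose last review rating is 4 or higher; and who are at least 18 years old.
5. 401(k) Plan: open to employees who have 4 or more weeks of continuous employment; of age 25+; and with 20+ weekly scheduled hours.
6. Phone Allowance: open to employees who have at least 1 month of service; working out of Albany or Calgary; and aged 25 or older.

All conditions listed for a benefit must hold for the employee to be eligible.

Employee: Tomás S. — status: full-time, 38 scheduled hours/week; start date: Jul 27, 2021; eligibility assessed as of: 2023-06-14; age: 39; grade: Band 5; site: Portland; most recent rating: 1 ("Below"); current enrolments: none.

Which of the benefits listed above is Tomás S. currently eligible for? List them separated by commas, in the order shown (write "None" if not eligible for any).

Service from Jul 27, 2021 to 2023-06-14: 687 days.
Backup Childcare — status full-time ✓; service 687 days ≥ 26 weeks (≈182 days) ✓; site Portland ✓; age 39 ≥ 21 ✓ → eligible.
Long-Term Disability — status full-time ✓; service 687 days ≥ 18 months (≈540 days) ✓; rating 1 < 4 ✗ → not eligible.
Mental Health Benefit — status full-time ✓; service 687 days < 24 months (≈720 days) ✗ → not eligible.
Internet Stipend — grade Band 5 ≥ Band 3 ✓; 38 hrs/wk ≥ 30 ✓; rating 1 < 4 ✗ → not eligible.
401(k) Plan — service 687 days ≥ 4 weeks (≈28 days) ✓; age 39 ≥ 25 ✓; 38 hrs/wk ≥ 20 ✓ → eligible.
Phone Allowance — service 687 days ≥ 1 month (≈30 days) ✓; site Portland ✗ (not Albany or Calgary) → not eligible.

Backup Childcare, 401(k) Plan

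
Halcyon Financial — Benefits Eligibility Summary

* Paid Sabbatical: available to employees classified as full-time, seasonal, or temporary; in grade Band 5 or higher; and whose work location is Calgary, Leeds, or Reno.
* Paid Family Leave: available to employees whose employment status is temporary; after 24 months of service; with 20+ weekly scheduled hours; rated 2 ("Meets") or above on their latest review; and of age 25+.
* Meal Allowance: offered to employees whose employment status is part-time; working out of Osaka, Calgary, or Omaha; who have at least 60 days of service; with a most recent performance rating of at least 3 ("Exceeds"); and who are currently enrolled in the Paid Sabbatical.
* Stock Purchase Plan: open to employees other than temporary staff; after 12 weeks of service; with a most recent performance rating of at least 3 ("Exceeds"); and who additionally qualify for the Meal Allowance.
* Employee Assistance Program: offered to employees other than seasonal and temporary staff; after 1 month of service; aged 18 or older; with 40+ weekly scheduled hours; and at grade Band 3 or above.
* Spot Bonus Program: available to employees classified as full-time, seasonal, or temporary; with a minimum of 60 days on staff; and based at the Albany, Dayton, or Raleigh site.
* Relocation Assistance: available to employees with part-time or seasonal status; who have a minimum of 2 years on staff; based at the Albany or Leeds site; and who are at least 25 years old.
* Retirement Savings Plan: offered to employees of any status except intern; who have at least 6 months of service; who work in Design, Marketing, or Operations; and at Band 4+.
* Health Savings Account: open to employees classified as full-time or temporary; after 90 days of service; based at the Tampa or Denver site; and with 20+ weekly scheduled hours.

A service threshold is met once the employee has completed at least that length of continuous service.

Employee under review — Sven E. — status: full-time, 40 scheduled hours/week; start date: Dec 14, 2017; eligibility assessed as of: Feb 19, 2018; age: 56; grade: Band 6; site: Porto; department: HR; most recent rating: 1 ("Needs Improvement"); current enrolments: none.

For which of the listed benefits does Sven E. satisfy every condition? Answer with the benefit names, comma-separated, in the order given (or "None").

Employee Assistance Program

Service from Dec 14, 2017 to Feb 19, 2018: 67 days.
Paid Sabbatical — status full-time ✓; grade Band 6 ≥ Band 5 ✓; site Porto ✗ (not Calgary, Leeds, or Reno) → not eligible.
Paid Family Leave — status full-time ✗ (requires temporary) → not eligible.
Meal Allowance — status full-time ✗ (requires part-time) → not eligible.
Stock Purchase Plan — status full-time ✓ (not excluded); service 67 days < 12 weeks (≈84 days) ✗ → not eligible.
Employee Assistance Program — status full-time ✓ (not excluded); service 67 days ≥ 1 month (≈30 days) ✓; age 56 ≥ 18 ✓; 40 hrs/wk ≥ 40 ✓; grade Band 6 ≥ Band 3 ✓ → eligible.
Spot Bonus Program — status full-time ✓; service 67 days ≥ 60 days ✓; site Porto ✗ (not Albany, Dayton, or Raleigh) → not eligible.
Relocation Assistance — status full-time ✗ (requires part-time or seasonal) → not eligible.
Retirement Savings Plan — status full-time ✓ (not excluded); service 67 days < 6 months (≈180 days) ✗ → not eligible.
Health Savings Account — status full-time ✓; service 67 days < 90 days ✗ → not eligible.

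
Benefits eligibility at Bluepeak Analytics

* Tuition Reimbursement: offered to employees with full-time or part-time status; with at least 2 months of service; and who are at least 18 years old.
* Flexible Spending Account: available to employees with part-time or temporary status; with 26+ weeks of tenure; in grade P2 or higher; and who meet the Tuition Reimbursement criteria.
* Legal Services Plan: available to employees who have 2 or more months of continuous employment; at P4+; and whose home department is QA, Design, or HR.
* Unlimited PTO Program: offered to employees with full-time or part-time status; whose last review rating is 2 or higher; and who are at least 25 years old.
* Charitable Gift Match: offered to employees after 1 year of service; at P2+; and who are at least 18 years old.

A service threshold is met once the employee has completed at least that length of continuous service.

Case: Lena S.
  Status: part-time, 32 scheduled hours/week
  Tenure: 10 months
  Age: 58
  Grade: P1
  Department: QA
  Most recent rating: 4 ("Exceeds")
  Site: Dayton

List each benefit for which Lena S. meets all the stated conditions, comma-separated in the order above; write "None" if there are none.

Tuition Reimbursement — status part-time ✓; service 10 months ≥ 2 months ✓; age 58 ≥ 18 ✓ → eligible.
Flexible Spending Account — status part-time ✓; service 10 months ≥ 26 weeks (≈182 days) ✓; grade P1 < P2 ✗ → not eligible.
Legal Services Plan — service 10 months ≥ 2 months ✓; grade P1 < P4 ✗ → not eligible.
Unlimited PTO Program — status part-time ✓; rating 4 ≥ 2 ✓; age 58 ≥ 25 ✓ → eligible.
Charitable Gift Match — service 10 months < 1 year (≈365 days) ✗ → not eligible.

Tuition Reimbursement, Unlimited PTO Program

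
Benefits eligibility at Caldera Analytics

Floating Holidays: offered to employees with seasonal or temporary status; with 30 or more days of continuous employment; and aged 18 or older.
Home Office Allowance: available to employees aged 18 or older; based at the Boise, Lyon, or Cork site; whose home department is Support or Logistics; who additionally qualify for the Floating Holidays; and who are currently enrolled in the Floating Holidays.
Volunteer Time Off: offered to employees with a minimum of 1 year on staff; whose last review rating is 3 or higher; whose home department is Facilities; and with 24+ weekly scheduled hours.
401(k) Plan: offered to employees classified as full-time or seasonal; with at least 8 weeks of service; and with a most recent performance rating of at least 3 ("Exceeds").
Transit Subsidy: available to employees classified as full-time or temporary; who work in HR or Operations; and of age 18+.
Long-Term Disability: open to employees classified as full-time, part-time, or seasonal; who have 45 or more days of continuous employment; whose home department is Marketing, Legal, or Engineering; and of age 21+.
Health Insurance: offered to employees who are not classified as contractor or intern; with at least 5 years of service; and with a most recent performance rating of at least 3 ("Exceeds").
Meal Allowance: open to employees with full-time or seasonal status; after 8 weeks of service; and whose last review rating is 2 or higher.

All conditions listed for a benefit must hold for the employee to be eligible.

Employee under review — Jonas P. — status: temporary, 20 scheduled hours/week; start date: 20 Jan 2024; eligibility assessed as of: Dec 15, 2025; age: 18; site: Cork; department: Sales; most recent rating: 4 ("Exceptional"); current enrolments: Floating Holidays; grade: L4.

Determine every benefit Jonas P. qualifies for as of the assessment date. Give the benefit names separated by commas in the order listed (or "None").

Floating Holidays

Service from 20 Jan 2024 to Dec 15, 2025: 695 days.
Floating Holidays — status temporary ✓; service 695 days ≥ 30 days ✓; age 18 ≥ 18 ✓ → eligible.
Home Office Allowance — age 18 ≥ 18 ✓; site Cork ✓; dept Sales ✗ → not eligible.
Volunteer Time Off — service 695 days ≥ 1 year (≈365 days) ✓; rating 4 ≥ 3 ✓; dept Sales ✗ → not eligible.
401(k) Plan — status temporary ✗ (requires full-time or seasonal) → not eligible.
Transit Subsidy — status temporary ✓; dept Sales ✗ → not eligible.
Long-Term Disability — status temporary ✗ (requires full-time, part-time, or seasonal) → not eligible.
Health Insurance — status temporary ✓ (not excluded); service 695 days < 5 years (≈1825 days) ✗ → not eligible.
Meal Allowance — status temporary ✗ (requires full-time or seasonal) → not eligible.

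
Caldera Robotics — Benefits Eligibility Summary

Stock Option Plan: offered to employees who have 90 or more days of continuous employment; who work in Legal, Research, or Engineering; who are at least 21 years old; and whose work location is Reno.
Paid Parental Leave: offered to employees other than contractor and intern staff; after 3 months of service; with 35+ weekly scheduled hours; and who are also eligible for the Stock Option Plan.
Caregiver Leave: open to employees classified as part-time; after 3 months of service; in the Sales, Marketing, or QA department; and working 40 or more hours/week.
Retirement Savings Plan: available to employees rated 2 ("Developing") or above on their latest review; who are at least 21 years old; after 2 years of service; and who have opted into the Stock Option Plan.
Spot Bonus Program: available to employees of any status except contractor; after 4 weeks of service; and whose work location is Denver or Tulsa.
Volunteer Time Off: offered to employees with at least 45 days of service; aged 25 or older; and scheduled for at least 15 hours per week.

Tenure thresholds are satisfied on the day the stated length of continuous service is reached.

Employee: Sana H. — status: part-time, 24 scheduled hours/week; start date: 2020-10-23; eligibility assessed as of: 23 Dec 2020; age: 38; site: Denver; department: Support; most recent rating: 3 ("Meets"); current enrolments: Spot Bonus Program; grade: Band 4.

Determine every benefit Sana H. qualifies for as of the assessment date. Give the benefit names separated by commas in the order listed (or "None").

Service from 2020-10-23 to 23 Dec 2020: 61 days.
Stock Option Plan — service 61 days < 90 days ✗ → not eligible.
Paid Parental Leave — status part-time ✓ (not excluded); service 61 days < 3 months (≈90 days) ✗ → not eligible.
Caregiver Leave — status part-time ✓; service 61 days < 3 months (≈90 days) ✗ → not eligible.
Retirement Savings Plan — rating 3 ≥ 2 ✓; age 38 ≥ 21 ✓; service 61 days < 2 years (≈730 days) ✗ → not eligible.
Spot Bonus Program — status part-time ✓ (not excluded); service 61 days ≥ 4 weeks (≈28 days) ✓; site Denver ✓ → eligible.
Volunteer Time Off — service 61 days ≥ 45 days ✓; age 38 ≥ 25 ✓; 24 hrs/wk ≥ 15 ✓ → eligible.

Spot Bonus Program, Volunteer Time Off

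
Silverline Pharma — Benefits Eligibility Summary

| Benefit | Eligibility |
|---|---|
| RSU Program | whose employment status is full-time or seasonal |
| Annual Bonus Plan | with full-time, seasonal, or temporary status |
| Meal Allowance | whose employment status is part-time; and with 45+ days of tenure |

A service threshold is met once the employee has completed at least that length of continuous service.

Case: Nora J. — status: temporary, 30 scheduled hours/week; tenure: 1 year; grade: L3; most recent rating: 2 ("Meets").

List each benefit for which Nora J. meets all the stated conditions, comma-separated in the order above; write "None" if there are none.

RSU Program — status temporary ✗ (requires full-time or seasonal) → not eligible.
Annual Bonus Plan — status temporary ✓ → eligible.
Meal Allowance — status temporary ✗ (requires part-time) → not eligible.

Annual Bonus Plan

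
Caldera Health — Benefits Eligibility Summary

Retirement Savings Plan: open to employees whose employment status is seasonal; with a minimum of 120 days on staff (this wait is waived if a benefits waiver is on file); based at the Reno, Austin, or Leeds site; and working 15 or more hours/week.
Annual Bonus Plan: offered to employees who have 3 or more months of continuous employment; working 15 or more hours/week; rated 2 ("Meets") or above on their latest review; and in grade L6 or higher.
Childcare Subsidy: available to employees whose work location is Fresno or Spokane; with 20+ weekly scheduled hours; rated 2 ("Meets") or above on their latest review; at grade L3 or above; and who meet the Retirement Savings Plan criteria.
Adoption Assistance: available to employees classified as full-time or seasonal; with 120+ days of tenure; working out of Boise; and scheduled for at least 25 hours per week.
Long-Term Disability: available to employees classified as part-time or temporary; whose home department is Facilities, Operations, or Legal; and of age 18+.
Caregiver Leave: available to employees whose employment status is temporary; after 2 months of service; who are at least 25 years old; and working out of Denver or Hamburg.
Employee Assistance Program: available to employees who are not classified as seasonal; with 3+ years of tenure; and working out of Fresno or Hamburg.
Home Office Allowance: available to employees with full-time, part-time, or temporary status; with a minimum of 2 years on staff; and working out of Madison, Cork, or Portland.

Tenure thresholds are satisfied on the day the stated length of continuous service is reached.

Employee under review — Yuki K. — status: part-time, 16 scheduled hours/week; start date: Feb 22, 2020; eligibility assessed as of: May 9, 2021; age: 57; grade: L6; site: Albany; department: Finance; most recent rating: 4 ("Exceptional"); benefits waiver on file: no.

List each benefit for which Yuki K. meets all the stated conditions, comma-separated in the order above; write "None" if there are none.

Annual Bonus Plan

Service from Feb 22, 2020 to May 9, 2021: 442 days.
Retirement Savings Plan — status part-time ✗ (requires seasonal) → not eligible.
Annual Bonus Plan — service 442 days ≥ 3 months (≈90 days) ✓; 16 hrs/wk ≥ 15 ✓; rating 4 ≥ 2 ✓; grade L6 ≥ L6 ✓ → eligible.
Childcare Subsidy — site Albany ✗ (not Fresno or Spokane) → not eligible.
Adoption Assistance — status part-time ✗ (requires full-time or seasonal) → not eligible.
Long-Term Disability — status part-time ✓; dept Finance ✗ → not eligible.
Caregiver Leave — status part-time ✗ (requires temporary) → not eligible.
Employee Assistance Program — status part-time ✓ (not excluded); service 442 days < 3 years (≈1095 days) ✗ → not eligible.
Home Office Allowance — status part-time ✓; service 442 days < 2 years (≈730 days) ✗ → not eligible.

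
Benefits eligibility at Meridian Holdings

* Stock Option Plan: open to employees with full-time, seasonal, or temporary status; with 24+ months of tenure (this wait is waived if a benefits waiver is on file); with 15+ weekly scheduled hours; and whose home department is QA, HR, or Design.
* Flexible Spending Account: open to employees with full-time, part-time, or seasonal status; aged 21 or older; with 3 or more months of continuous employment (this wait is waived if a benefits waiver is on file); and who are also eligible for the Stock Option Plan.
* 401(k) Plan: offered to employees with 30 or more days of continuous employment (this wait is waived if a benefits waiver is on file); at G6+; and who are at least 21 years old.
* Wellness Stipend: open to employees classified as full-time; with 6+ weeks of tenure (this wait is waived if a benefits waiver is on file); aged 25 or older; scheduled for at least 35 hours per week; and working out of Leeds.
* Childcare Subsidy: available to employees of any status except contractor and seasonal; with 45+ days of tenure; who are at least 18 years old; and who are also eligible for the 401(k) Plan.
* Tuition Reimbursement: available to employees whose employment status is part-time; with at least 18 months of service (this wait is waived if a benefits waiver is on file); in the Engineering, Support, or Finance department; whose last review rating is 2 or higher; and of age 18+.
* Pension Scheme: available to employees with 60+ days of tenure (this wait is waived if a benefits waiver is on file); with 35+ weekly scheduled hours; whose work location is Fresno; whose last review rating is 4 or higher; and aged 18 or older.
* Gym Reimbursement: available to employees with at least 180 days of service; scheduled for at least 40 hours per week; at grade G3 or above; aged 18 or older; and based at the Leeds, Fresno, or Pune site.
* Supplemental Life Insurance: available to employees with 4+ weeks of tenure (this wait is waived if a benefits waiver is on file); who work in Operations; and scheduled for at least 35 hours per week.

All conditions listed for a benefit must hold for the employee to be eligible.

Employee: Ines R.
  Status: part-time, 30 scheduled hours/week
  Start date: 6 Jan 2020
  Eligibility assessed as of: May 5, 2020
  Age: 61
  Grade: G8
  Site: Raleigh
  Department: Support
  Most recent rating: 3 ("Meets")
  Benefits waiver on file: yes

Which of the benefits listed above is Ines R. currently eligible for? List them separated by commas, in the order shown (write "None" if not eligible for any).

Service from 6 Jan 2020 to May 5, 2020: 120 days.
Stock Option Plan — status part-time ✗ (requires full-time, seasonal, or temporary) → not eligible.
Flexible Spending Account — status part-time ✓; age 61 ≥ 21 ✓; benefits waiver on file ✓; not eligible for Stock Option Plan ✗ → not eligible.
401(k) Plan — benefits waiver on file ✓; grade G8 ≥ G6 ✓; age 61 ≥ 21 ✓ → eligible.
Wellness Stipend — status part-time ✗ (requires full-time) → not eligible.
Childcare Subsidy — status part-time ✓ (not excluded); service 120 days ≥ 45 days ✓; age 61 ≥ 18 ✓; eligible for 401(k) Plan ✓ → eligible.
Tuition Reimbursement — status part-time ✓; benefits waiver on file ✓; dept Support ✓; rating 3 ≥ 2 ✓; age 61 ≥ 18 ✓ → eligible.
Pension Scheme — benefits waiver on file ✓; 30 hrs/wk < 35 ✗ → not eligible.
Gym Reimbursement — service 120 days < 180 days ✗ → not eligible.
Supplemental Life Insurance — benefits waiver on file ✓; dept Support ✗ → not eligible.

401(k) Plan, Childcare Subsidy, Tuition Reimbursement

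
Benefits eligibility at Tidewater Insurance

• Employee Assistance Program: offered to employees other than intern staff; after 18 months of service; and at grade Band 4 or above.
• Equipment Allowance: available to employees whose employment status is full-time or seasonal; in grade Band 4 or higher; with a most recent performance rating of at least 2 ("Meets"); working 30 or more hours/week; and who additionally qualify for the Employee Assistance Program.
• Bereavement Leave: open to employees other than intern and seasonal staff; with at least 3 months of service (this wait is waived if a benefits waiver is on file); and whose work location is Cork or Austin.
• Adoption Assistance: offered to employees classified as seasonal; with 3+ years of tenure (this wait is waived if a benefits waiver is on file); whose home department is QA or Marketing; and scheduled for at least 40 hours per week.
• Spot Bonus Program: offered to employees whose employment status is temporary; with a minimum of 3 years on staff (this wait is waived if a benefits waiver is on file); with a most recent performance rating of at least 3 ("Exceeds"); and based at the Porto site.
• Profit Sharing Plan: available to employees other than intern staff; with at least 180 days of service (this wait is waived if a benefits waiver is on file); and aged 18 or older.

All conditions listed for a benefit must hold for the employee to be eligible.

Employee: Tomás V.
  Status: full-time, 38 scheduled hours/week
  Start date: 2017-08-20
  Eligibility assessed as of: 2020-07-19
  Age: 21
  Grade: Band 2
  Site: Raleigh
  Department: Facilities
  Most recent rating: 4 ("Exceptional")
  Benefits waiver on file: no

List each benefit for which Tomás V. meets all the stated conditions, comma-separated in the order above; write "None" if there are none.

Service from 2017-08-20 to 2020-07-19: 1064 days.
Employee Assistance Program — status full-time ✓ (not excluded); service 1064 days ≥ 18 months (≈540 days) ✓; grade Band 2 < Band 4 ✗ → not eligible.
Equipment Allowance — status full-time ✓; grade Band 2 < Band 4 ✗ → not eligible.
Bereavement Leave — status full-time ✓ (not excluded); no waiver, service 1064 days ≥ 3 months (≈90 days) ✓; site Raleigh ✗ (not Cork or Austin) → not eligible.
Adoption Assistance — status full-time ✗ (requires seasonal) → not eligible.
Spot Bonus Program — status full-time ✗ (requires temporary) → not eligible.
Profit Sharing Plan — status full-time ✓ (not excluded); no waiver, service 1064 days ≥ 180 days ✓; age 21 ≥ 18 ✓ → eligible.

Profit Sharing Plan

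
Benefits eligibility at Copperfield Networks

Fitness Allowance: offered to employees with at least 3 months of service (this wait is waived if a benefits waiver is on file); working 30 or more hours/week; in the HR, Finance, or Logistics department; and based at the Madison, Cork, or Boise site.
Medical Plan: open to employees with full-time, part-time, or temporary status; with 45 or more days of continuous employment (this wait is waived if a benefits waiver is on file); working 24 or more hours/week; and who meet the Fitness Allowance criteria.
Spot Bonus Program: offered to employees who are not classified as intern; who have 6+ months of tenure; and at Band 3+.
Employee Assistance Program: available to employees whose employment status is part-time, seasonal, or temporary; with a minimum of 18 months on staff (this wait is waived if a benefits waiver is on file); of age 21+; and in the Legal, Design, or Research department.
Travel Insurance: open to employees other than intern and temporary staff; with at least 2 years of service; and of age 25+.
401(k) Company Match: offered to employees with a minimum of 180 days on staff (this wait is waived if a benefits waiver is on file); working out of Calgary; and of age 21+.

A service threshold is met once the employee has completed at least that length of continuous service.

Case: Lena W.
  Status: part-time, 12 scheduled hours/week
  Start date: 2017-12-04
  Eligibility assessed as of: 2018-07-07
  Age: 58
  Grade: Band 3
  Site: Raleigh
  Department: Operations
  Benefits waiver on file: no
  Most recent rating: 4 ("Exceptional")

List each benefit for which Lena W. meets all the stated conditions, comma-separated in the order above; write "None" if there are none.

Service from 2017-12-04 to 2018-07-07: 215 days.
Fitness Allowance — no waiver, service 215 days ≥ 3 months (≈90 days) ✓; 12 hrs/wk < 30 ✗ → not eligible.
Medical Plan — status part-time ✓; no waiver, service 215 days ≥ 45 days ✓; 12 hrs/wk < 24 ✗ → not eligible.
Spot Bonus Program — status part-time ✓ (not excluded); service 215 days ≥ 6 months (≈180 days) ✓; grade Band 3 ≥ Band 3 ✓ → eligible.
Employee Assistance Program — status part-time ✓; no waiver, service 215 days < 18 months (≈540 days) ✗ → not eligible.
Travel Insurance — status part-time ✓ (not excluded); service 215 days < 2 years (≈730 days) ✗ → not eligible.
401(k) Company Match — no waiver, service 215 days ≥ 180 days ✓; site Raleigh ✗ (not Calgary) → not eligible.

Spot Bonus Program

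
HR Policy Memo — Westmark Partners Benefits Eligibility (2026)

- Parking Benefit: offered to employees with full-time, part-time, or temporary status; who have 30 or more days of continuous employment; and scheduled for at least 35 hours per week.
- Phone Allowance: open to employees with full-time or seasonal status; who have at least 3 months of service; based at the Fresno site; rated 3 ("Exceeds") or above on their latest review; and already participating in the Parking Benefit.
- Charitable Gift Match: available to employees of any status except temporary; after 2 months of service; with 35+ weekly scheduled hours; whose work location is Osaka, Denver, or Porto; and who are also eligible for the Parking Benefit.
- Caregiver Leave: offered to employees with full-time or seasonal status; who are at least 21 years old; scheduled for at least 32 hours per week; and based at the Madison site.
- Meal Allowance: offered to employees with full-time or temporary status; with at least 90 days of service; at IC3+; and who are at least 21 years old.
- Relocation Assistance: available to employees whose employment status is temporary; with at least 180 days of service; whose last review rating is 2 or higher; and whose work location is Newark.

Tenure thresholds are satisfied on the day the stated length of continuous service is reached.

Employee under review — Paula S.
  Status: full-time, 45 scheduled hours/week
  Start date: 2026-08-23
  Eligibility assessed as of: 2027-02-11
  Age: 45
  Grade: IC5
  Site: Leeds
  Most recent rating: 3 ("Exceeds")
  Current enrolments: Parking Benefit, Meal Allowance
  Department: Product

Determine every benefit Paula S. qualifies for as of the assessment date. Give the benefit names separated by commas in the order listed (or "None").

Service from 2026-08-23 to 2027-02-11: 172 days.
Parking Benefit — status full-time ✓; service 172 days ≥ 30 days ✓; 45 hrs/wk ≥ 35 ✓ → eligible.
Phone Allowance — status full-time ✓; service 172 days ≥ 3 months (≈90 days) ✓; site Leeds ✗ (not Fresno) → not eligible.
Charitable Gift Match — status full-time ✓ (not excluded); service 172 days ≥ 2 months (≈60 days) ✓; 45 hrs/wk ≥ 35 ✓; site Leeds ✗ (not Osaka, Denver, or Porto) → not eligible.
Caregiver Leave — status full-time ✓; age 45 ≥ 21 ✓; 45 hrs/wk ≥ 32 ✓; site Leeds ✗ (not Madison) → not eligible.
Meal Allowance — status full-time ✓; service 172 days ≥ 90 days ✓; grade IC5 ≥ IC3 ✓; age 45 ≥ 21 ✓ → eligible.
Relocation Assistance — status full-time ✗ (requires temporary) → not eligible.

Parking Benefit, Meal Allowance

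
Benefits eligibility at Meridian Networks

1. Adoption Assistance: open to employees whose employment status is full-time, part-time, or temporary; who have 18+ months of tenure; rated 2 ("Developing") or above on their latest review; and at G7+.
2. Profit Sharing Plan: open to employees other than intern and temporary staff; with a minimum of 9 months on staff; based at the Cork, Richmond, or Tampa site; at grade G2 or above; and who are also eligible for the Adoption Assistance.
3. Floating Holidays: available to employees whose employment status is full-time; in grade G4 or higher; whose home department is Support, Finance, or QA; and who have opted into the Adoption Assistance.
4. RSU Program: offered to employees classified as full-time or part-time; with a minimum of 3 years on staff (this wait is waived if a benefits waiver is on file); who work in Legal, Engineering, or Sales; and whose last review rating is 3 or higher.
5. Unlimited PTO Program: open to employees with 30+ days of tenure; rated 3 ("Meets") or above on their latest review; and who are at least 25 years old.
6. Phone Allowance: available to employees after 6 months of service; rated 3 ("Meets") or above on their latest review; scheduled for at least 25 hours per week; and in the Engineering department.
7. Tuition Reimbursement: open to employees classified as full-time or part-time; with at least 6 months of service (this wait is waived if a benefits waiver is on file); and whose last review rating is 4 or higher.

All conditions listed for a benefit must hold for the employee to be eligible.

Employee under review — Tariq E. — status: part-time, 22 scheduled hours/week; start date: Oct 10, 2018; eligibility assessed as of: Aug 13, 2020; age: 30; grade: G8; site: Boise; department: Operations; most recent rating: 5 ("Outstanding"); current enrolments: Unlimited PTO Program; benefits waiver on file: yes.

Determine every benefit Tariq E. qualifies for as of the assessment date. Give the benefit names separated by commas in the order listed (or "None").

Adoption Assistance, Unlimited PTO Program, Tuition Reimbursement

Service from Oct 10, 2018 to Aug 13, 2020: 673 days.
Adoption Assistance — status part-time ✓; service 673 days ≥ 18 months (≈540 days) ✓; rating 5 ≥ 2 ✓; grade G8 ≥ G7 ✓ → eligible.
Profit Sharing Plan — status part-time ✓ (not excluded); service 673 days ≥ 9 months (≈270 days) ✓; site Boise ✗ (not Cork, Richmond, or Tampa) → not eligible.
Floating Holidays — status part-time ✗ (requires full-time) → not eligible.
RSU Program — status part-time ✓; benefits waiver on file ✓; dept Operations ✗ → not eligible.
Unlimited PTO Program — service 673 days ≥ 30 days ✓; rating 5 ≥ 3 ✓; age 30 ≥ 25 ✓ → eligible.
Phone Allowance — service 673 days ≥ 6 months (≈180 days) ✓; rating 5 ≥ 3 ✓; 22 hrs/wk < 25 ✗ → not eligible.
Tuition Reimbursement — status part-time ✓; benefits waiver on file ✓; rating 5 ≥ 4 ✓ → eligible.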